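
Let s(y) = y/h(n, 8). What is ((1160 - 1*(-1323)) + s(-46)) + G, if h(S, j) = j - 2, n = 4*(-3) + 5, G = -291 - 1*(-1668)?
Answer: 11557/3 ≈ 3852.3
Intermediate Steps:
G = 1377 (G = -291 + 1668 = 1377)
n = -7 (n = -12 + 5 = -7)
h(S, j) = -2 + j
s(y) = y/6 (s(y) = y/(-2 + 8) = y/6)
((1160 - 1*(-1323)) + s(-46)) + G = ((1160 - 1*(-1323)) + (1/6)*(-46)) + 1377 = ((1160 + 1323) - 23/3) + 1377 = (2483 - 23/3) + 1377 = 7426/3 + 1377 = 11557/3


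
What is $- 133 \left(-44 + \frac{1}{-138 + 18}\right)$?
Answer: $\frac{702373}{120} \approx 5853.1$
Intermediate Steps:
$- 133 \left(-44 + \frac{1}{-138 + 18}\right) = - 133 \left(-44 + \frac{1}{-120}\right) = - 133 \left(-44 - \frac{1}{120}\right) = \left(-133\right) \left(- \frac{5281}{120}\right) = \frac{702373}{120}$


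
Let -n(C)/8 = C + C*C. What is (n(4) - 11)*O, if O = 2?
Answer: -342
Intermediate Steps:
n(C) = -8*C - 8*C² (n(C) = -8*(C + C*C) = -8*(C + C²) = -8*C - 8*C²)
(n(4) - 11)*O = (-8*4*(1 + 4) - 11)*2 = (-8*4*5 - 11)*2 = (-160 - 11)*2 = -171*2 = -342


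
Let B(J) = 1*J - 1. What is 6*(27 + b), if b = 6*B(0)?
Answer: 126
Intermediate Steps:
B(J) = -1 + J (B(J) = J - 1 = -1 + J)
b = -6 (b = 6*(-1 + 0) = 6*(-1) = -6)
6*(27 + b) = 6*(27 - 6) = 6*21 = 126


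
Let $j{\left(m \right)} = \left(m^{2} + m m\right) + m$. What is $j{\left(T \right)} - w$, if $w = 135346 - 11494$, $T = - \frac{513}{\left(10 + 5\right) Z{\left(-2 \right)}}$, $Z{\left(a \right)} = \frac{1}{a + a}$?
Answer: $- \frac{2157168}{25} \approx -86287.0$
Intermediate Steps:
$Z{\left(a \right)} = \frac{1}{2 a}$
$T = \frac{684}{5}$ ($T = - \frac{513}{\left(10 + 5\right) \frac{1}{2 \left(-2\right)}} = - \frac{513}{15 \cdot \frac{1}{2} \left(- \frac{1}{2}\right)} = - \frac{513}{15 \left(- \frac{1}{4}\right)} = - \frac{513}{- \frac{15}{4}} = \left(-513\right) \left(- \frac{4}{15}\right) = \frac{684}{5} \approx 136.8$)
$w = 123852$
$j{\left(m \right)} = m + 2 m^{2}$ ($j{\left(m \right)} = \left(m^{2} + m^{2}\right) + m = 2 m^{2} + m = m + 2 m^{2}$)
$j{\left(T \right)} - w = \frac{684 \left(1 + 2 \cdot \frac{684}{5}\right)}{5} - 123852 = \frac{684 \left(1 + \frac{1368}{5}\right)}{5} - 123852 = \frac{684}{5} \cdot \frac{1373}{5} - 123852 = \frac{939132}{25} - 123852 = - \frac{2157168}{25}$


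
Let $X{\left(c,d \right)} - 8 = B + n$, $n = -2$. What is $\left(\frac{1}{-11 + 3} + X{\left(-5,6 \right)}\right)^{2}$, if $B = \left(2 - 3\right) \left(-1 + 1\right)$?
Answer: $\frac{2209}{64} \approx 34.516$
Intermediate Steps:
$B = 0$ ($B = \left(-1\right) 0 = 0$)
$X{\left(c,d \right)} = 6$ ($X{\left(c,d \right)} = 8 + \left(0 - 2\right) = 8 - 2 = 6$)
$\left(\frac{1}{-11 + 3} + X{\left(-5,6 \right)}\right)^{2} = \left(\frac{1}{-11 + 3} + 6\right)^{2} = \left(\frac{1}{-8} + 6\right)^{2} = \left(- \frac{1}{8} + 6\right)^{2} = \left(\frac{47}{8}\right)^{2} = \frac{2209}{64}$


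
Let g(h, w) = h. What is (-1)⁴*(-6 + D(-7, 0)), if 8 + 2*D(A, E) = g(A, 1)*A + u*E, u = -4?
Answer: 29/2 ≈ 14.500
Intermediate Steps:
D(A, E) = -4 + A²/2 - 2*E (D(A, E) = -4 + (A*A - 4*E)/2 = -4 + (A² - 4*E)/2 = -4 + (A²/2 - 2*E) = -4 + A²/2 - 2*E)
(-1)⁴*(-6 + D(-7, 0)) = (-1)⁴*(-6 + (-4 + (½)*(-7)² - 2*0)) = 1*(-6 + (-4 + (½)*49 + 0)) = 1*(-6 + (-4 + 49/2 + 0)) = 1*(-6 + 41/2) = 1*(29/2) = 29/2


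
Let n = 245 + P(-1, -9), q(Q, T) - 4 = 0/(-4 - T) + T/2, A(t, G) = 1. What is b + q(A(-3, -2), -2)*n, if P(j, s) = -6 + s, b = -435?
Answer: 255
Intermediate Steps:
q(Q, T) = 4 + T/2 (q(Q, T) = 4 + (0/(-4 - T) + T/2) = 4 + (0 + T*(½)) = 4 + (0 + T/2) = 4 + T/2)
n = 230 (n = 245 + (-6 - 9) = 245 - 15 = 230)
b + q(A(-3, -2), -2)*n = -435 + (4 + (½)*(-2))*230 = -435 + (4 - 1)*230 = -435 + 3*230 = -435 + 690 = 255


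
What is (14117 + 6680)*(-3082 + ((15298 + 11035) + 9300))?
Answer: 676963147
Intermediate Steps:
(14117 + 6680)*(-3082 + ((15298 + 11035) + 9300)) = 20797*(-3082 + (26333 + 9300)) = 20797*(-3082 + 35633) = 20797*32551 = 676963147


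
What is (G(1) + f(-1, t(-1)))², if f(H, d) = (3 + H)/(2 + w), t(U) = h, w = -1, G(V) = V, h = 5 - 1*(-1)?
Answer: 9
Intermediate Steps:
h = 6 (h = 5 + 1 = 6)
t(U) = 6
f(H, d) = 3 + H (f(H, d) = (3 + H)/(2 - 1) = (3 + H)/1 = (3 + H)*1 = 3 + H)
(G(1) + f(-1, t(-1)))² = (1 + (3 - 1))² = (1 + 2)² = 3² = 9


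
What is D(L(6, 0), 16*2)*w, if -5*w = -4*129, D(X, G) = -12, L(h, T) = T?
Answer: -6192/5 ≈ -1238.4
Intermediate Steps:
w = 516/5 (w = -(-4)*129/5 = -⅕*(-516) = 516/5 ≈ 103.20)
D(L(6, 0), 16*2)*w = -12*516/5 = -6192/5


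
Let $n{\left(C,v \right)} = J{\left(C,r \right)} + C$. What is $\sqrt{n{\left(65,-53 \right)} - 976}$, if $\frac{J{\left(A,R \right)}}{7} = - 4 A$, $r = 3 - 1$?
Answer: $i \sqrt{2731} \approx 52.259 i$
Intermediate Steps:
$r = 2$
$J{\left(A,R \right)} = - 28 A$ ($J{\left(A,R \right)} = 7 \left(- 4 A\right) = - 28 A$)
$n{\left(C,v \right)} = - 27 C$ ($n{\left(C,v \right)} = - 28 C + C = - 27 C$)
$\sqrt{n{\left(65,-53 \right)} - 976} = \sqrt{\left(-27\right) 65 - 976} = \sqrt{-1755 - 976} = \sqrt{-2731} = i \sqrt{2731}$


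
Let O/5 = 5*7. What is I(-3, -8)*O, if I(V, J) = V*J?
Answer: 4200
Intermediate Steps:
I(V, J) = J*V
O = 175 (O = 5*(5*7) = 5*35 = 175)
I(-3, -8)*O = -8*(-3)*175 = 24*175 = 4200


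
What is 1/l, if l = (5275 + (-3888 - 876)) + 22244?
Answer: 1/22755 ≈ 4.3946e-5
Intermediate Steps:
l = 22755 (l = (5275 - 4764) + 22244 = 511 + 22244 = 22755)
1/l = 1/22755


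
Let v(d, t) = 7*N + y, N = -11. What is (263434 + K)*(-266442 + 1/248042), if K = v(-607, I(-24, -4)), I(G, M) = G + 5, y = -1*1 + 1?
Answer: -17404949830011991/248042 ≈ -7.0169e+10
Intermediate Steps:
y = 0 (y = -1 + 1 = 0)
I(G, M) = 5 + G
v(d, t) = -77 (v(d, t) = 7*(-11) + 0 = -77 + 0 = -77)
K = -77
(263434 + K)*(-266442 + 1/248042) = (263434 - 77)*(-266442 + 1/248042) = 263357*(-266442 + 1/248042) = 263357*(-66088806563/248042) = -17404949830011991/248042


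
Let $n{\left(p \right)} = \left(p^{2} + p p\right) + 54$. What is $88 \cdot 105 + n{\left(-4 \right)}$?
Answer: $9326$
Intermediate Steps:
$n{\left(p \right)} = 54 + 2 p^{2}$ ($n{\left(p \right)} = \left(p^{2} + p^{2}\right) + 54 = 2 p^{2} + 54 = 54 + 2 p^{2}$)
$88 \cdot 105 + n{\left(-4 \right)} = 88 \cdot 105 + \left(54 + 2 \left(-4\right)^{2}\right) = 9240 + \left(54 + 2 \cdot 16\right) = 9240 + \left(54 + 32\right) = 9240 + 86 = 9326$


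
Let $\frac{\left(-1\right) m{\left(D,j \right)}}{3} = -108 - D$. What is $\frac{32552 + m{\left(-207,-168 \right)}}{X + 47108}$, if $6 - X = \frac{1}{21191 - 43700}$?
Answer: $\frac{726027795}{1060489027} \approx 0.68462$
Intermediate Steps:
$m{\left(D,j \right)} = 324 + 3 D$ ($m{\left(D,j \right)} = - 3 \left(-108 - D\right) = 324 + 3 D$)
$X = \frac{135055}{22509}$ ($X = 6 - \frac{1}{21191 - 43700} = 6 - \frac{1}{-22509} = 6 - - \frac{1}{22509} = 6 + \frac{1}{22509} = \frac{135055}{22509} \approx 6.0$)
$\frac{32552 + m{\left(-207,-168 \right)}}{X + 47108} = \frac{32552 + \left(324 + 3 \left(-207\right)\right)}{\frac{135055}{22509} + 47108} = \frac{32552 + \left(324 - 621\right)}{\frac{1060489027}{22509}} = \left(32552 - 297\right) \frac{22509}{1060489027} = 32255 \cdot \frac{22509}{1060489027} = \frac{726027795}{1060489027}$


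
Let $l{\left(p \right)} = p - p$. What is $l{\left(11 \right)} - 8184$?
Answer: $-8184$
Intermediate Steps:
$l{\left(p \right)} = 0$
$l{\left(11 \right)} - 8184 = 0 - 8184 = -8184$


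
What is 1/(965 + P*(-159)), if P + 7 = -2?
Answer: 1/2396 ≈ 0.00041736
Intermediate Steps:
P = -9 (P = -7 - 2 = -9)
1/(965 + P*(-159)) = 1/(965 - 9*(-159)) = 1/(965 + 1431) = 1/2396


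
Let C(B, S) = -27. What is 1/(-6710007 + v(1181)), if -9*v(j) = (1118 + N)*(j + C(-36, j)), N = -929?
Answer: -1/6734241 ≈ -1.4849e-7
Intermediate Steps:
v(j) = 567 - 21*j (v(j) = -(1118 - 929)*(j - 27)/9 = -21*(-27 + j) = -(-5103 + 189*j)/9 = 567 - 21*j)
1/(-6710007 + v(1181)) = 1/(-6710007 + (567 - 21*1181)) = 1/(-6710007 + (567 - 24801)) = 1/(-6710007 - 24234) = 1/(-6734241) = -1/6734241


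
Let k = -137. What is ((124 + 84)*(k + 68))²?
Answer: 205979904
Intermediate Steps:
((124 + 84)*(k + 68))² = ((124 + 84)*(-137 + 68))² = (208*(-69))² = (-14352)² = 205979904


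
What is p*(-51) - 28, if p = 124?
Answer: -6352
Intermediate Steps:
p*(-51) - 28 = 124*(-51) - 28 = -6324 - 28 = -6352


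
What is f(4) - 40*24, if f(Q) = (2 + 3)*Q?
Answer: -940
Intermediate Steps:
f(Q) = 5*Q
f(4) - 40*24 = 5*4 - 40*24 = 20 - 960 = -940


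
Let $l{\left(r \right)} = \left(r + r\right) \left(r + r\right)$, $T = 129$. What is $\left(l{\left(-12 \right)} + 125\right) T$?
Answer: $90429$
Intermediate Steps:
$l{\left(r \right)} = 4 r^{2}$ ($l{\left(r \right)} = 2 r 2 r = 4 r^{2}$)
$\left(l{\left(-12 \right)} + 125\right) T = \left(4 \left(-12\right)^{2} + 125\right) 129 = \left(4 \cdot 144 + 125\right) 129 = \left(576 + 125\right) 129 = 701 \cdot 129 = 90429$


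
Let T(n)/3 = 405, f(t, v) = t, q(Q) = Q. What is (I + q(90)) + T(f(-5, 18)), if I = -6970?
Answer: -5665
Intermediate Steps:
T(n) = 1215 (T(n) = 3*405 = 1215)
(I + q(90)) + T(f(-5, 18)) = (-6970 + 90) + 1215 = -6880 + 1215 = -5665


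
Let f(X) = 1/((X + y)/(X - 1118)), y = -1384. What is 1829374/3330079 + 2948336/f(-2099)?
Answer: 34196767919424910/10712864143 ≈ 3.1921e+6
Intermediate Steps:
f(X) = (-1118 + X)/(-1384 + X) (f(X) = 1/((X - 1384)/(X - 1118)) = 1/((-1384 + X)/(-1118 + X)) = (-1118 + X)/(-1384 + X))
1829374/3330079 + 2948336/f(-2099) = 1829374/3330079 + 2948336/(((-1118 - 2099)/(-1384 - 2099))) = 1829374*(1/3330079) + 2948336/((-3217/(-3483))) = 1829374/3330079 + 2948336/((-1/3483*(-3217))) = 1829374/3330079 + 2948336/(3217/3483) = 1829374/3330079 + 2948336*(3483/3217) = 1829374/3330079 + 10269054288/3217 = 34196767919424910/10712864143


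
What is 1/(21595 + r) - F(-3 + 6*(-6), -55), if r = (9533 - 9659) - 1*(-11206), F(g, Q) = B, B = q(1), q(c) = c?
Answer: -32674/32675 ≈ -0.99997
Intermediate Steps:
B = 1
F(g, Q) = 1
r = 11080 (r = -126 + 11206 = 11080)
1/(21595 + r) - F(-3 + 6*(-6), -55) = 1/(21595 + 11080) - 1*1 = 1/32675 - 1 = -32674/32675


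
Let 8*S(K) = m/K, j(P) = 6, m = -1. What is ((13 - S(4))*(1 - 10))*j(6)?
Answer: -11259/16 ≈ -703.69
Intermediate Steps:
S(K) = -1/(8*K) (S(K) = (-1/K)/8 = -1/(8*K))
((13 - S(4))*(1 - 10))*j(6) = ((13 - (-1)/(8*4))*(1 - 10))*6 = ((13 - (-1)/(8*4))*(-9))*6 = ((13 - 1*(-1/32))*(-9))*6 = ((13 + 1/32)*(-9))*6 = ((417/32)*(-9))*6 = -3753/32*6 = -11259/16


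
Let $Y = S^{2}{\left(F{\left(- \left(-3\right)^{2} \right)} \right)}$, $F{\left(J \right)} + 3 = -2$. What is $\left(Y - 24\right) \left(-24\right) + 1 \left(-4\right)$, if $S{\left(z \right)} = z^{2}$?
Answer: $-14428$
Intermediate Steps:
$F{\left(J \right)} = -5$ ($F{\left(J \right)} = -3 - 2 = -5$)
$Y = 625$ ($Y = \left(\left(-5\right)^{2}\right)^{2} = 25^{2} = 625$)
$\left(Y - 24\right) \left(-24\right) + 1 \left(-4\right) = \left(625 - 24\right) \left(-24\right) + 1 \left(-4\right) = 601 \left(-24\right) - 4 = -14424 - 4 = -14428$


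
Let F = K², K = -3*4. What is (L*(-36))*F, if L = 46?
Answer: -238464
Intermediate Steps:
K = -12
F = 144 (F = (-12)² = 144)
(L*(-36))*F = (46*(-36))*144 = -1656*144 = -238464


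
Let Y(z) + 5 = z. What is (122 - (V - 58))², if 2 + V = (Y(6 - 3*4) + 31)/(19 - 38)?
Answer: 12096484/361 ≈ 33508.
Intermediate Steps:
Y(z) = -5 + z
V = -58/19 (V = -2 + ((-5 + (6 - 3*4)) + 31)/(19 - 38) = -2 + ((-5 + (6 - 12)) + 31)/(-19) = -2 + ((-5 - 6) + 31)*(-1/19) = -2 + (-11 + 31)*(-1/19) = -2 + 20*(-1/19) = -2 - 20/19 = -58/19 ≈ -3.0526)
(122 - (V - 58))² = (122 - (-58/19 - 58))² = (122 - 1*(-1160/19))² = (122 + 1160/19)² = (3478/19)² = 12096484/361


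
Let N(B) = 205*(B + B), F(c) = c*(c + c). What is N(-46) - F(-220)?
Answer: -115660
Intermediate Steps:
F(c) = 2*c² (F(c) = c*(2*c) = 2*c²)
N(B) = 410*B (N(B) = 205*(2*B) = 410*B)
N(-46) - F(-220) = 410*(-46) - 2*(-220)² = -18860 - 2*48400 = -18860 - 1*96800 = -18860 - 96800 = -115660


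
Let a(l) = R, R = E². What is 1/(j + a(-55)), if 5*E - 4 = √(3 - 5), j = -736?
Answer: -229825/169022562 - 50*I*√2/84511281 ≈ -0.0013597 - 8.367e-7*I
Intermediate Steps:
E = ⅘ + I*√2/5 (E = ⅘ + √(3 - 5)/5 = ⅘ + √(-2)/5 = ⅘ + (I*√2)/5 = ⅘ + I*√2/5 ≈ 0.8 + 0.28284*I)
R = (⅘ + I*√2/5)² ≈ 0.56 + 0.45255*I
a(l) = (4 + I*√2)²/25
1/(j + a(-55)) = 1/(-736 + (4 + I*√2)²/25)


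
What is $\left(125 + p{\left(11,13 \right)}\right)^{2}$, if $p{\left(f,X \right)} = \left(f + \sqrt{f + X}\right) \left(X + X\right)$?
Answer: $185145 + 42744 \sqrt{6} \approx 2.8985 \cdot 10^{5}$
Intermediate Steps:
$p{\left(f,X \right)} = 2 X \left(f + \sqrt{X + f}\right)$ ($p{\left(f,X \right)} = \left(f + \sqrt{X + f}\right) 2 X = 2 X \left(f + \sqrt{X + f}\right)$)
$\left(125 + p{\left(11,13 \right)}\right)^{2} = \left(125 + 2 \cdot 13 \left(11 + \sqrt{13 + 11}\right)\right)^{2} = \left(125 + 2 \cdot 13 \left(11 + \sqrt{24}\right)\right)^{2} = \left(125 + 2 \cdot 13 \left(11 + 2 \sqrt{6}\right)\right)^{2} = \left(125 + \left(286 + 52 \sqrt{6}\right)\right)^{2} = \left(411 + 52 \sqrt{6}\right)^{2}$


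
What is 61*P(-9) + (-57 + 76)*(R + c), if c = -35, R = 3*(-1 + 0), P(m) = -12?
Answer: -1454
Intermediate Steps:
R = -3 (R = 3*(-1) = -3)
61*P(-9) + (-57 + 76)*(R + c) = 61*(-12) + (-57 + 76)*(-3 - 35) = -732 + 19*(-38) = -732 - 722 = -1454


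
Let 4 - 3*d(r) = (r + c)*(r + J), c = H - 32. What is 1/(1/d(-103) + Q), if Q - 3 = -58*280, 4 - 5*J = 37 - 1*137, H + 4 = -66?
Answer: -16847/273544742 ≈ -6.1588e-5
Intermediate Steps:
H = -70 (H = -4 - 66 = -70)
J = 104/5 (J = 4/5 - (37 - 1*137)/5 = 4/5 - (37 - 137)/5 = 4/5 - 1/5*(-100) = 4/5 + 20 = 104/5 ≈ 20.800)
c = -102 (c = -70 - 32 = -102)
Q = -16237 (Q = 3 - 58*280 = 3 - 16240 = -16237)
d(r) = 4/3 - (-102 + r)*(104/5 + r)/3 (d(r) = 4/3 - (r - 102)*(r + 104/5)/3 = 4/3 - (-102 + r)*(104/5 + r)/3)
1/(1/d(-103) + Q) = 1/(1/(10628/15 - 1/3*(-103)**2 + (406/15)*(-103)) - 16237) = 1/(1/(10628/15 - 1/3*10609 - 41818/15) - 16237) = 1/(1/(10628/15 - 10609/3 - 41818/15) - 16237) = 1/(1/(-16847/3) - 16237) = 1/(-3/16847 - 16237) = 1/(-273544742/16847) = -16847/273544742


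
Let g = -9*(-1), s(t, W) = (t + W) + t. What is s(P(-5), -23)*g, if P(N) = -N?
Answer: -117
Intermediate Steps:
s(t, W) = W + 2*t (s(t, W) = (W + t) + t = W + 2*t)
g = 9
s(P(-5), -23)*g = (-23 + 2*(-1*(-5)))*9 = (-23 + 2*5)*9 = (-23 + 10)*9 = -13*9 = -117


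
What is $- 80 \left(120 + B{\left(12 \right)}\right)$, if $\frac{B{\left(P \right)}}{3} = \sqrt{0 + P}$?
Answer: $-9600 - 480 \sqrt{3} \approx -10431.0$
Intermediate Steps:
$B{\left(P \right)} = 3 \sqrt{P}$ ($B{\left(P \right)} = 3 \sqrt{0 + P} = 3 \sqrt{P}$)
$- 80 \left(120 + B{\left(12 \right)}\right) = - 80 \left(120 + 3 \sqrt{12}\right) = - 80 \left(120 + 3 \cdot 2 \sqrt{3}\right) = - 80 \left(120 + 6 \sqrt{3}\right) = -9600 - 480 \sqrt{3}$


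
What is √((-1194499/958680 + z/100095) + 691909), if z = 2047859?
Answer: √786589459656367412048590/1066211940 ≈ 831.82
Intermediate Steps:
√((-1194499/958680 + z/100095) + 691909) = √((-1194499/958680 + 2047859/100095) + 691909) = √(122911872581/6397271640 + 691909) = √(4426452735033341/6397271640) = √786589459656367412048590/1066211940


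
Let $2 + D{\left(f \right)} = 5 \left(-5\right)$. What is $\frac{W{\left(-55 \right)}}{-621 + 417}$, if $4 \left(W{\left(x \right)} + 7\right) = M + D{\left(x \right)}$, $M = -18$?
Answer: $\frac{73}{816} \approx 0.089461$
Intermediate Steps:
$D{\left(f \right)} = -27$ ($D{\left(f \right)} = -2 + 5 \left(-5\right) = -2 - 25 = -27$)
$W{\left(x \right)} = - \frac{73}{4}$ ($W{\left(x \right)} = -7 + \frac{-18 - 27}{4} = -7 + \frac{1}{4} \left(-45\right) = -7 - \frac{45}{4} = - \frac{73}{4}$)
$\frac{W{\left(-55 \right)}}{-621 + 417} = - \frac{73}{4 \left(-621 + 417\right)} = - \frac{73}{4 \left(-204\right)} = \left(- \frac{73}{4}\right) \left(- \frac{1}{204}\right) = \frac{73}{816}$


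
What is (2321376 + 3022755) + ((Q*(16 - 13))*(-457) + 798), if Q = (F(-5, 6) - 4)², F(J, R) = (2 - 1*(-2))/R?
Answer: 15989087/3 ≈ 5.3297e+6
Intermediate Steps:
F(J, R) = 4/R (F(J, R) = (2 + 2)/R = 4/R)
Q = 100/9 (Q = (4/6 - 4)² = (4*(⅙) - 4)² = (⅔ - 4)² = (-10/3)² = 100/9 ≈ 11.111)
(2321376 + 3022755) + ((Q*(16 - 13))*(-457) + 798) = (2321376 + 3022755) + ((100*(16 - 13)/9)*(-457) + 798) = 5344131 + (((100/9)*3)*(-457) + 798) = 5344131 + ((100/3)*(-457) + 798) = 5344131 + (-45700/3 + 798) = 5344131 - 43306/3 = 15989087/3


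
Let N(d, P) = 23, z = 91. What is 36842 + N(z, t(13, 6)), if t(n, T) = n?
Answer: 36865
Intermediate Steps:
36842 + N(z, t(13, 6)) = 36842 + 23 = 36865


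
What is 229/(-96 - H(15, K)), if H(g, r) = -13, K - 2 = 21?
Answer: -229/83 ≈ -2.7590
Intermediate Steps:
K = 23 (K = 2 + 21 = 23)
229/(-96 - H(15, K)) = 229/(-96 - 1*(-13)) = 229/(-96 + 13) = 229/(-83) = 229*(-1/83) = -229/83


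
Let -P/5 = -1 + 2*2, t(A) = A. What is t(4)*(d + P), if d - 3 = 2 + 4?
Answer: -24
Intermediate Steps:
P = -15 (P = -5*(-1 + 2*2) = -5*(-1 + 4) = -5*3 = -15)
d = 9 (d = 3 + (2 + 4) = 3 + 6 = 9)
t(4)*(d + P) = 4*(9 - 15) = 4*(-6) = -24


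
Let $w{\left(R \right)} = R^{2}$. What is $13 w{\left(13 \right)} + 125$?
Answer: $2322$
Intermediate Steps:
$13 w{\left(13 \right)} + 125 = 13 \cdot 13^{2} + 125 = 13 \cdot 169 + 125 = 2197 + 125 = 2322$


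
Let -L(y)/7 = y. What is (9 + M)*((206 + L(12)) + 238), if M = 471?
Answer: 172800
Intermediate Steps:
L(y) = -7*y
(9 + M)*((206 + L(12)) + 238) = (9 + 471)*((206 - 7*12) + 238) = 480*((206 - 84) + 238) = 480*(122 + 238) = 480*360 = 172800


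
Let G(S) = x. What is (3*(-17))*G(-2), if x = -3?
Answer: 153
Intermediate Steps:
G(S) = -3
(3*(-17))*G(-2) = (3*(-17))*(-3) = -51*(-3) = 153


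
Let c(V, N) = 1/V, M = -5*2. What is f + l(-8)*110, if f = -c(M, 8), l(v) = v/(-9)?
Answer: 8809/90 ≈ 97.878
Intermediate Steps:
l(v) = -v/9 (l(v) = v*(-⅑) = -v/9)
M = -10
f = ⅒ (f = -1/(-10) = -1*(-⅒) = ⅒ ≈ 0.10000)
f + l(-8)*110 = ⅒ - ⅑*(-8)*110 = ⅒ + (8/9)*110 = ⅒ + 880/9 = 8809/90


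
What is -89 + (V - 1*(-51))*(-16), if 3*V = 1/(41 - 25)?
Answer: -2716/3 ≈ -905.33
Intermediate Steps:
V = 1/48 (V = 1/(3*(41 - 25)) = (1/3)/16 = (1/3)*(1/16) = 1/48 ≈ 0.020833)
-89 + (V - 1*(-51))*(-16) = -89 + (1/48 - 1*(-51))*(-16) = -89 + (1/48 + 51)*(-16) = -89 + (2449/48)*(-16) = -89 - 2449/3 = -2716/3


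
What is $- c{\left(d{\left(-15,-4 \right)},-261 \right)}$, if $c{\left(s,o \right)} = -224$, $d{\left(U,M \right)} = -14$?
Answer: $224$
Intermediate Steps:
$- c{\left(d{\left(-15,-4 \right)},-261 \right)} = \left(-1\right) \left(-224\right) = 224$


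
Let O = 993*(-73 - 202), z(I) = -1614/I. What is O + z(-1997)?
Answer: -545329161/1997 ≈ -2.7307e+5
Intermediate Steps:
O = -273075 (O = 993*(-275) = -273075)
O + z(-1997) = -273075 - 1614/(-1997) = -273075 - 1614*(-1/1997) = -273075 + 1614/1997 = -545329161/1997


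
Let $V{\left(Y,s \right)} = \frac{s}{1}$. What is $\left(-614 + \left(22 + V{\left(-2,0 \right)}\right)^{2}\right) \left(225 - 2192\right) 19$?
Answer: $4858490$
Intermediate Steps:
$V{\left(Y,s \right)} = s$ ($V{\left(Y,s \right)} = s 1 = s$)
$\left(-614 + \left(22 + V{\left(-2,0 \right)}\right)^{2}\right) \left(225 - 2192\right) 19 = \left(-614 + \left(22 + 0\right)^{2}\right) \left(225 - 2192\right) 19 = \left(-614 + 22^{2}\right) \left(-1967\right) 19 = \left(-614 + 484\right) \left(-1967\right) 19 = \left(-130\right) \left(-1967\right) 19 = 255710 \cdot 19 = 4858490$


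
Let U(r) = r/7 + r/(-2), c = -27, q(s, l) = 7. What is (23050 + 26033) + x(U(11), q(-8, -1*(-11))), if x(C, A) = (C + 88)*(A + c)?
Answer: 331811/7 ≈ 47402.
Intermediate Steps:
U(r) = -5*r/14 (U(r) = r*(⅐) + r*(-½) = r/7 - r/2 = -5*r/14)
x(C, A) = (-27 + A)*(88 + C) (x(C, A) = (C + 88)*(A - 27) = (88 + C)*(-27 + A) = (-27 + A)*(88 + C))
(23050 + 26033) + x(U(11), q(-8, -1*(-11))) = (23050 + 26033) + (-2376 - (-135)*11/14 + 88*7 + 7*(-5/14*11)) = 49083 + (-2376 - 27*(-55/14) + 616 + 7*(-55/14)) = 49083 + (-2376 + 1485/14 + 616 - 55/2) = 49083 - 11770/7 = 331811/7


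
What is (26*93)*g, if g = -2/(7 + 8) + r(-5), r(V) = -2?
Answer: -25792/5 ≈ -5158.4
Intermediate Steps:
g = -32/15 (g = -2/(7 + 8) - 2 = -2/15 - 2 = -32/15 ≈ -2.1333)
(26*93)*g = (26*93)*(-32/15) = 2418*(-32/15) = -25792/5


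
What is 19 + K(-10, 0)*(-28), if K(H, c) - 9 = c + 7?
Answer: -429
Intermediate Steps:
K(H, c) = 16 + c (K(H, c) = 9 + (c + 7) = 9 + (7 + c) = 16 + c)
19 + K(-10, 0)*(-28) = 19 + (16 + 0)*(-28) = 19 + 16*(-28) = 19 - 448 = -429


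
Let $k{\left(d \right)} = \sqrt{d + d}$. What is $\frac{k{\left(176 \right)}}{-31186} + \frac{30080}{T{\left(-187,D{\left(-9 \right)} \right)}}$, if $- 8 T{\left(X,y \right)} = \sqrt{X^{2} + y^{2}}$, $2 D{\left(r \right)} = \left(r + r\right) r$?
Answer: $- \frac{24064 \sqrt{41530}}{4153} - \frac{2 \sqrt{22}}{15593} \approx -1180.8$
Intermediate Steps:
$k{\left(d \right)} = \sqrt{2} \sqrt{d}$ ($k{\left(d \right)} = \sqrt{2 d} = \sqrt{2} \sqrt{d}$)
$D{\left(r \right)} = r^{2}$ ($D{\left(r \right)} = \frac{\left(r + r\right) r}{2} = \frac{2 r r}{2} = \frac{2 r^{2}}{2} = r^{2}$)
$T{\left(X,y \right)} = - \frac{\sqrt{X^{2} + y^{2}}}{8}$
$\frac{k{\left(176 \right)}}{-31186} + \frac{30080}{T{\left(-187,D{\left(-9 \right)} \right)}} = \frac{\sqrt{2} \sqrt{176}}{-31186} + \frac{30080}{\left(- \frac{1}{8}\right) \sqrt{\left(-187\right)^{2} + \left(\left(-9\right)^{2}\right)^{2}}} = \sqrt{2} \cdot 4 \sqrt{11} \left(- \frac{1}{31186}\right) + \frac{30080}{\left(- \frac{1}{8}\right) \sqrt{34969 + 81^{2}}} = 4 \sqrt{22} \left(- \frac{1}{31186}\right) + \frac{30080}{\left(- \frac{1}{8}\right) \sqrt{34969 + 6561}} = - \frac{2 \sqrt{22}}{15593} + \frac{30080}{\left(- \frac{1}{8}\right) \sqrt{41530}} = - \frac{2 \sqrt{22}}{15593} + 30080 \left(- \frac{4 \sqrt{41530}}{20765}\right) = - \frac{2 \sqrt{22}}{15593} - \frac{24064 \sqrt{41530}}{4153} = - \frac{24064 \sqrt{41530}}{4153} - \frac{2 \sqrt{22}}{15593}$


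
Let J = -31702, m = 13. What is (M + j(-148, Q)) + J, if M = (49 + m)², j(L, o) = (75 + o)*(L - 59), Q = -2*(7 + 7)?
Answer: -37587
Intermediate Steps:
Q = -28 (Q = -2*14 = -28)
j(L, o) = (-59 + L)*(75 + o) (j(L, o) = (75 + o)*(-59 + L) = (-59 + L)*(75 + o))
M = 3844 (M = (49 + 13)² = 62² = 3844)
(M + j(-148, Q)) + J = (3844 + (-4425 - 59*(-28) + 75*(-148) - 148*(-28))) - 31702 = (3844 + (-4425 + 1652 - 11100 + 4144)) - 31702 = (3844 - 9729) - 31702 = -5885 - 31702 = -37587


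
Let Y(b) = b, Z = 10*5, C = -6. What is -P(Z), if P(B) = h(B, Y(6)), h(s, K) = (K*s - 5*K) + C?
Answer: -264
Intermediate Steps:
Z = 50
h(s, K) = -6 - 5*K + K*s (h(s, K) = (K*s - 5*K) - 6 = (-5*K + K*s) - 6 = -6 - 5*K + K*s)
P(B) = -36 + 6*B (P(B) = -6 - 5*6 + 6*B = -6 - 30 + 6*B = -36 + 6*B)
-P(Z) = -(-36 + 6*50) = -(-36 + 300) = -1*264 = -264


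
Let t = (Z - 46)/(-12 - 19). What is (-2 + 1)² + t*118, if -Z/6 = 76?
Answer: 59267/31 ≈ 1911.8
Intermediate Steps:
Z = -456 (Z = -6*76 = -456)
t = 502/31 (t = (-456 - 46)/(-12 - 19) = -502/(-31) = -502*(-1/31) = 502/31 ≈ 16.194)
(-2 + 1)² + t*118 = (-2 + 1)² + (502/31)*118 = (-1)² + 59236/31 = 1 + 59236/31 = 59267/31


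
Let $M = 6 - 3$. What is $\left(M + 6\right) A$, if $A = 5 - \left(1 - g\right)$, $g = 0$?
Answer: $36$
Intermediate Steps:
$M = 3$
$A = 4$ ($A = 5 - \left(1 - 0\right) = 5 - \left(1 + 0\right) = 5 - 1 = 4$)
$\left(M + 6\right) A = \left(3 + 6\right) 4 = 9 \cdot 4 = 36$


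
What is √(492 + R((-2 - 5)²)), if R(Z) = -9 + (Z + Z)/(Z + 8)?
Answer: √1574853/57 ≈ 22.016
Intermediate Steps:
R(Z) = -9 + 2*Z/(8 + Z) (R(Z) = -9 + (2*Z)/(8 + Z) = -9 + 2*Z/(8 + Z))
√(492 + R((-2 - 5)²)) = √(492 + (-72 - 7*(-2 - 5)²)/(8 + (-2 - 5)²)) = √(492 + (-72 - 7*(-7)²)/(8 + (-7)²)) = √(492 + (-72 - 7*49)/(8 + 49)) = √(492 + (-72 - 343)/57) = √(492 + (1/57)*(-415)) = √(492 - 415/57) = √(27629/57) = √1574853/57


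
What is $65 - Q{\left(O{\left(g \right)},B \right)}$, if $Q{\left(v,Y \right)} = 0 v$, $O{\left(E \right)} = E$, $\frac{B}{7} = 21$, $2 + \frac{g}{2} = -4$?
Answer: $65$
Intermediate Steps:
$g = -12$ ($g = -4 + 2 \left(-4\right) = -4 - 8 = -12$)
$B = 147$ ($B = 7 \cdot 21 = 147$)
$Q{\left(v,Y \right)} = 0$
$65 - Q{\left(O{\left(g \right)},B \right)} = 65 - 0 = 65 + 0 = 65$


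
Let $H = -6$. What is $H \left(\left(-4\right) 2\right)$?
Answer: $48$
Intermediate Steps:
$H \left(\left(-4\right) 2\right) = - 6 \left(\left(-4\right) 2\right) = \left(-6\right) \left(-8\right) = 48$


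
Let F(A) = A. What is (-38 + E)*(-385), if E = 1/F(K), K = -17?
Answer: 249095/17 ≈ 14653.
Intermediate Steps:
E = -1/17 (E = 1/(-17) = -1/17 ≈ -0.058824)
(-38 + E)*(-385) = (-38 - 1/17)*(-385) = -647/17*(-385) = 249095/17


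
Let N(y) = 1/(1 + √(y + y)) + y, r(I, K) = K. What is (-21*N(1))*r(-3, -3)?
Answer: 63*√2 ≈ 89.095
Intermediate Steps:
N(y) = y + 1/(1 + √2*√y) (N(y) = 1/(1 + √(2*y)) + y = 1/(1 + √2*√y) + y = y + 1/(1 + √2*√y))
(-21*N(1))*r(-3, -3) = -21*(1 + 1 + √2*1^(3/2))/(1 + √2*√1)*(-3) = -21*(1 + 1 + √2*1)/(1 + √2*1)*(-3) = -21*(1 + 1 + √2)/(1 + √2)*(-3) = -21*(2 + √2)/(1 + √2)*(-3) = 63*(2 + √2)/(1 + √2)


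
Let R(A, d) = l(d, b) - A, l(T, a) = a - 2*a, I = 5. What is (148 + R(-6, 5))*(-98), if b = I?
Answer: -14602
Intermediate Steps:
b = 5
l(T, a) = -a
R(A, d) = -5 - A (R(A, d) = -1*5 - A = -5 - A)
(148 + R(-6, 5))*(-98) = (148 + (-5 - 1*(-6)))*(-98) = (148 + (-5 + 6))*(-98) = (148 + 1)*(-98) = 149*(-98) = -14602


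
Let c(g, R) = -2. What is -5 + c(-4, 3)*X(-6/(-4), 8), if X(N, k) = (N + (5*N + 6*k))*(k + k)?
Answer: -1829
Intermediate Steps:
X(N, k) = 2*k*(6*N + 6*k) (X(N, k) = (6*N + 6*k)*(2*k) = 2*k*(6*N + 6*k))
-5 + c(-4, 3)*X(-6/(-4), 8) = -5 - 24*8*(-6/(-4) + 8) = -5 - 24*8*(-6*(-¼) + 8) = -5 - 24*8*(3/2 + 8) = -5 - 24*8*19/2 = -5 - 2*912 = -5 - 1824 = -1829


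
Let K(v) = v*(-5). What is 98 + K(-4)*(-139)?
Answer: -2682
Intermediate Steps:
K(v) = -5*v
98 + K(-4)*(-139) = 98 - 5*(-4)*(-139) = 98 + 20*(-139) = 98 - 2780 = -2682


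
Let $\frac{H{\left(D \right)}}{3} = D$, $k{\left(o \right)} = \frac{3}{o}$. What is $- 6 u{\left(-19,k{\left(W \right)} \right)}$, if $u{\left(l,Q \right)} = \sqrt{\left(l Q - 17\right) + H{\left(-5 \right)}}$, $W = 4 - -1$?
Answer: $- \frac{6 i \sqrt{1085}}{5} \approx - 39.527 i$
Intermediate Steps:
$W = 5$ ($W = 4 + 1 = 5$)
$H{\left(D \right)} = 3 D$
$u{\left(l,Q \right)} = \sqrt{-32 + Q l}$ ($u{\left(l,Q \right)} = \sqrt{\left(l Q - 17\right) + 3 \left(-5\right)} = \sqrt{\left(Q l - 17\right) - 15} = \sqrt{\left(-17 + Q l\right) - 15} = \sqrt{-32 + Q l}$)
$- 6 u{\left(-19,k{\left(W \right)} \right)} = - 6 \sqrt{-32 + \frac{3}{5} \left(-19\right)} = - 6 \sqrt{-32 - \frac{57}{5}} = - 6 \sqrt{- \frac{217}{5}} = - 6 \frac{i \sqrt{1085}}{5} = - \frac{6 i \sqrt{1085}}{5}$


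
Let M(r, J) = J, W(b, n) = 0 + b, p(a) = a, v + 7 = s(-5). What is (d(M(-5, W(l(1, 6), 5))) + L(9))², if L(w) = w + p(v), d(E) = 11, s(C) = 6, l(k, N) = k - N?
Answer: 361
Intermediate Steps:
v = -1 (v = -7 + 6 = -1)
W(b, n) = b
L(w) = -1 + w (L(w) = w - 1 = -1 + w)
(d(M(-5, W(l(1, 6), 5))) + L(9))² = (11 + (-1 + 9))² = (11 + 8)² = 19² = 361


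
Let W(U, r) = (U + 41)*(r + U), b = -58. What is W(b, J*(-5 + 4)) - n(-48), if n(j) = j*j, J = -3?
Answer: -1369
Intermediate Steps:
W(U, r) = (41 + U)*(U + r)
n(j) = j**2
W(b, J*(-5 + 4)) - n(-48) = ((-58)**2 + 41*(-58) + 41*(-3*(-5 + 4)) - (-174)*(-5 + 4)) - 1*(-48)**2 = (3364 - 2378 + 41*(-3*(-1)) - (-174)*(-1)) - 1*2304 = (3364 - 2378 + 41*3 - 58*3) - 2304 = (3364 - 2378 + 123 - 174) - 2304 = 935 - 2304 = -1369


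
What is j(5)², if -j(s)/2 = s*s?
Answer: 2500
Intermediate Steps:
j(s) = -2*s² (j(s) = -2*s*s = -2*s²)
j(5)² = (-2*5²)² = (-2*25)² = (-50)² = 2500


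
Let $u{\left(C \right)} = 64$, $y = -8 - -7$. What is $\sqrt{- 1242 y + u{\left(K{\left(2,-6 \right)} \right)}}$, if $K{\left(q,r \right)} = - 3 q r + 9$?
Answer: $\sqrt{1306} \approx 36.139$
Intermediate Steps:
$y = -1$ ($y = -8 + 7 = -1$)
$K{\left(q,r \right)} = 9 - 3 q r$ ($K{\left(q,r \right)} = - 3 q r + 9 = 9 - 3 q r$)
$\sqrt{- 1242 y + u{\left(K{\left(2,-6 \right)} \right)}} = \sqrt{\left(-1242\right) \left(-1\right) + 64} = \sqrt{1242 + 64} = \sqrt{1306}$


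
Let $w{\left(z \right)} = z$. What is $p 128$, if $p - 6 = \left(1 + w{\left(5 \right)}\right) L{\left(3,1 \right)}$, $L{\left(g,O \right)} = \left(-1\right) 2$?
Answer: $-768$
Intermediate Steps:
$L{\left(g,O \right)} = -2$
$p = -6$ ($p = 6 + \left(1 + 5\right) \left(-2\right) = 6 + 6 \left(-2\right) = 6 - 12 = -6$)
$p 128 = \left(-6\right) 128 = -768$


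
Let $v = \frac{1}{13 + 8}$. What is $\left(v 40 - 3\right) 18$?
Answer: $- \frac{138}{7} \approx -19.714$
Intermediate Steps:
$v = \frac{1}{21} \approx 0.047619$
$\left(v 40 - 3\right) 18 = \left(\frac{1}{21} \cdot 40 - 3\right) 18 = \left(\frac{40}{21} - 3\right) 18 = \left(- \frac{23}{21}\right) 18 = - \frac{138}{7}$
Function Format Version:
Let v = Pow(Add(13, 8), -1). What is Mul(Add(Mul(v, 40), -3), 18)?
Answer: Rational(-138, 7) ≈ -19.714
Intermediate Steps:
v = Rational(1, 21) (v = Pow(21, -1) = Rational(1, 21) ≈ 0.047619)
Mul(Add(Mul(v, 40), -3), 18) = Mul(Add(Mul(Rational(1, 21), 40), -3), 18) = Mul(Add(Rational(40, 21), -3), 18) = Mul(Rational(-23, 21), 18) = Rational(-138, 7)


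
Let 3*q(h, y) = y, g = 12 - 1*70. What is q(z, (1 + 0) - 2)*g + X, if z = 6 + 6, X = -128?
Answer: -326/3 ≈ -108.67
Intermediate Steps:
g = -58 (g = 12 - 70 = -58)
z = 12
q(h, y) = y/3
q(z, (1 + 0) - 2)*g + X = (((1 + 0) - 2)/3)*(-58) - 128 = ((1 - 2)/3)*(-58) - 128 = ((⅓)*(-1))*(-58) - 128 = -⅓*(-58) - 128 = 58/3 - 128 = -326/3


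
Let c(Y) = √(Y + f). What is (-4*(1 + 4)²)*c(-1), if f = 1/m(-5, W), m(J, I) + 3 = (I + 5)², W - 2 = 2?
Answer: -50*I*√6006/39 ≈ -99.357*I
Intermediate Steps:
W = 4 (W = 2 + 2 = 4)
m(J, I) = -3 + (5 + I)² (m(J, I) = -3 + (I + 5)² = -3 + (5 + I)²)
f = 1/78 (f = 1/(-3 + (5 + 4)²) = 1/(-3 + 9²) = 1/(-3 + 81) = 1/78 ≈ 0.012821)
c(Y) = √(1/78 + Y) (c(Y) = √(Y + 1/78) = √(1/78 + Y))
(-4*(1 + 4)²)*c(-1) = (-4*(1 + 4)²)*(√(78 + 6084*(-1))/78) = (-4*5²)*(√(78 - 6084)/78) = (-4*25)*(√(-6006)/78) = -50*I*√6006/39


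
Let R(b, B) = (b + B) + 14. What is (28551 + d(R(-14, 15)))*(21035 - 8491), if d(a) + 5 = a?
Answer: 358269184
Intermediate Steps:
R(b, B) = 14 + B + b (R(b, B) = (B + b) + 14 = 14 + B + b)
d(a) = -5 + a
(28551 + d(R(-14, 15)))*(21035 - 8491) = (28551 + (-5 + (14 + 15 - 14)))*(21035 - 8491) = (28551 + (-5 + 15))*12544 = (28551 + 10)*12544 = 28561*12544 = 358269184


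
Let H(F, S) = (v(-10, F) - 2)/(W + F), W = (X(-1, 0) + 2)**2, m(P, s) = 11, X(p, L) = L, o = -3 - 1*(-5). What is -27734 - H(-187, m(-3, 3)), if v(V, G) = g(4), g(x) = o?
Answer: -27734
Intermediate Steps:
o = 2 (o = -3 + 5 = 2)
g(x) = 2
v(V, G) = 2
W = 4 (W = (0 + 2)**2 = 2**2 = 4)
H(F, S) = 0 (H(F, S) = (2 - 2)/(4 + F) = 0/(4 + F) = 0)
-27734 - H(-187, m(-3, 3)) = -27734 - 1*0 = -27734 + 0 = -27734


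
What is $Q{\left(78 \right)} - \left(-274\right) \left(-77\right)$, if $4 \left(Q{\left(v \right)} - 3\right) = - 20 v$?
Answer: $-21485$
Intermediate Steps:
$Q{\left(v \right)} = 3 - 5 v$ ($Q{\left(v \right)} = 3 + \frac{\left(-20\right) v}{4} = 3 - 5 v$)
$Q{\left(78 \right)} - \left(-274\right) \left(-77\right) = \left(3 - 390\right) - \left(-274\right) \left(-77\right) = \left(3 - 390\right) - 21098 = -387 - 21098 = -21485$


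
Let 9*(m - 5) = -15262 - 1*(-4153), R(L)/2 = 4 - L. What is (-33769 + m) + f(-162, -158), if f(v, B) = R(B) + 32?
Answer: -103927/3 ≈ -34642.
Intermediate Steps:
R(L) = 8 - 2*L (R(L) = 2*(4 - L) = 8 - 2*L)
m = -3688/3 (m = 5 + (-15262 - 1*(-4153))/9 = 5 + (-15262 + 4153)/9 = 5 + (⅑)*(-11109) = 5 - 3703/3 = -3688/3 ≈ -1229.3)
f(v, B) = 40 - 2*B (f(v, B) = (8 - 2*B) + 32 = 40 - 2*B)
(-33769 + m) + f(-162, -158) = (-33769 - 3688/3) + (40 - 2*(-158)) = -104995/3 + (40 + 316) = -104995/3 + 356 = -103927/3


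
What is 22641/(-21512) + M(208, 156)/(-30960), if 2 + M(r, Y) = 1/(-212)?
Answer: -3714887843/3529861056 ≈ -1.0524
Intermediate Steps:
M(r, Y) = -425/212 (M(r, Y) = -2 + 1/(-212) = -2 - 1/212 = -425/212)
22641/(-21512) + M(208, 156)/(-30960) = 22641/(-21512) - 425/212/(-30960) = 22641*(-1/21512) - 425/212*(-1/30960) = -22641/21512 + 85/1312704 = -3714887843/3529861056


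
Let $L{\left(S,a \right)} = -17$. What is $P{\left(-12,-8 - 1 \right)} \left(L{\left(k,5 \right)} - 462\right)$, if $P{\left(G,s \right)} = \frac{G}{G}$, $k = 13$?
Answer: $-479$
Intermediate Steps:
$P{\left(G,s \right)} = 1$
$P{\left(-12,-8 - 1 \right)} \left(L{\left(k,5 \right)} - 462\right) = 1 \left(-17 - 462\right) = 1 \left(-479\right) = -479$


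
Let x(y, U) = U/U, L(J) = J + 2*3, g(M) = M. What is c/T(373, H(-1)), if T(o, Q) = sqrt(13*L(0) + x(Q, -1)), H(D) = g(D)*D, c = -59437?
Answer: -59437*sqrt(79)/79 ≈ -6687.2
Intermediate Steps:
L(J) = 6 + J (L(J) = J + 6 = 6 + J)
x(y, U) = 1
H(D) = D**2 (H(D) = D*D = D**2)
T(o, Q) = sqrt(79) (T(o, Q) = sqrt(13*(6 + 0) + 1) = sqrt(13*6 + 1) = sqrt(78 + 1) = sqrt(79))
c/T(373, H(-1)) = -59437*sqrt(79)/79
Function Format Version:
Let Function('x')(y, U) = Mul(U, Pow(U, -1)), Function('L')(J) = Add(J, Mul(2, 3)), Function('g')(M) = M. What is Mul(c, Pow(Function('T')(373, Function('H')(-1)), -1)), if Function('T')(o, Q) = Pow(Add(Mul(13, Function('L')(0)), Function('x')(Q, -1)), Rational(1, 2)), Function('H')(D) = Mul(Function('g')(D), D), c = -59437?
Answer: Mul(Rational(-59437, 79), Pow(79, Rational(1, 2))) ≈ -6687.2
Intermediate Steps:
Function('L')(J) = Add(6, J) (Function('L')(J) = Add(J, 6) = Add(6, J))
Function('x')(y, U) = 1
Function('H')(D) = Pow(D, 2) (Function('H')(D) = Mul(D, D) = Pow(D, 2))
Function('T')(o, Q) = Pow(79, Rational(1, 2)) (Function('T')(o, Q) = Pow(Add(Mul(13, Add(6, 0)), 1), Rational(1, 2)) = Pow(Add(Mul(13, 6), 1), Rational(1, 2)) = Pow(Add(78, 1), Rational(1, 2)) = Pow(79, Rational(1, 2)))
Mul(c, Pow(Function('T')(373, Function('H')(-1)), -1)) = Mul(-59437, Pow(Pow(79, Rational(1, 2)), -1)) = Mul(-59437, Mul(Rational(1, 79), Pow(79, Rational(1, 2)))) = Mul(Rational(-59437, 79), Pow(79, Rational(1, 2)))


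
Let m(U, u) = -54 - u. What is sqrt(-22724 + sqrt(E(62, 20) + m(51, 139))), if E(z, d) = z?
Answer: sqrt(-22724 + I*sqrt(131)) ≈ 0.038 + 150.74*I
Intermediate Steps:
sqrt(-22724 + sqrt(E(62, 20) + m(51, 139))) = sqrt(-22724 + sqrt(62 + (-54 - 1*139))) = sqrt(-22724 + sqrt(62 + (-54 - 139))) = sqrt(-22724 + sqrt(62 - 193)) = sqrt(-22724 + sqrt(-131)) = sqrt(-22724 + I*sqrt(131))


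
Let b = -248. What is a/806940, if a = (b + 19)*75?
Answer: -1145/53796 ≈ -0.021284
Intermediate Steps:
a = -17175 (a = (-248 + 19)*75 = -229*75 = -17175)
a/806940 = -17175/806940 = -17175*1/806940 = -1145/53796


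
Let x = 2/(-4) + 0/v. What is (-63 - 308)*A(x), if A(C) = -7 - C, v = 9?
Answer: 4823/2 ≈ 2411.5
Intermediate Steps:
x = -½ (x = 2/(-4) + 0/9 = 2*(-¼) + 0*(⅑) = -½ + 0 = -½ ≈ -0.50000)
(-63 - 308)*A(x) = (-63 - 308)*(-7 - 1*(-½)) = -371*(-7 + ½) = -371*(-13/2) = 4823/2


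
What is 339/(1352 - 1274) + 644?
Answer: 16857/26 ≈ 648.35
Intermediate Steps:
339/(1352 - 1274) + 644 = 339/78 + 644 = 339*(1/78) + 644 = 113/26 + 644 = 16857/26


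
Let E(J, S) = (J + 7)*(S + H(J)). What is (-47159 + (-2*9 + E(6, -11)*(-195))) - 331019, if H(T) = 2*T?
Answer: -380731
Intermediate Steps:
E(J, S) = (7 + J)*(S + 2*J) (E(J, S) = (J + 7)*(S + 2*J) = (7 + J)*(S + 2*J))
(-47159 + (-2*9 + E(6, -11)*(-195))) - 331019 = (-47159 + (-2*9 + (2*6**2 + 7*(-11) + 14*6 + 6*(-11))*(-195))) - 331019 = (-47159 + (-18 + (2*36 - 77 + 84 - 66)*(-195))) - 331019 = (-47159 + (-18 + (72 - 77 + 84 - 66)*(-195))) - 331019 = (-47159 + (-18 + 13*(-195))) - 331019 = (-47159 + (-18 - 2535)) - 331019 = (-47159 - 2553) - 331019 = -49712 - 331019 = -380731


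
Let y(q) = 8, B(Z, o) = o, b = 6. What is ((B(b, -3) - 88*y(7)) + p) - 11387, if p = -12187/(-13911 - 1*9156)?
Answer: -278960111/23067 ≈ -12093.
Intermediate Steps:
p = 12187/23067 (p = -12187/(-13911 - 9156) = -12187/(-23067) = -12187*(-1/23067) = 12187/23067 ≈ 0.52833)
((B(b, -3) - 88*y(7)) + p) - 11387 = ((-3 - 88*8) + 12187/23067) - 11387 = ((-3 - 704) + 12187/23067) - 11387 = (-707 + 12187/23067) - 11387 = -16296182/23067 - 11387 = -278960111/23067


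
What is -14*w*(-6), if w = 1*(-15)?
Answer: -1260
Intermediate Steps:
w = -15
-14*w*(-6) = -14*(-15)*(-6) = 210*(-6) = -1260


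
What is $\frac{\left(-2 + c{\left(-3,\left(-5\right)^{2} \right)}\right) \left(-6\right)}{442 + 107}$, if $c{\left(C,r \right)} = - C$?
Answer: $- \frac{2}{183} \approx -0.010929$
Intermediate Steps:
$\frac{\left(-2 + c{\left(-3,\left(-5\right)^{2} \right)}\right) \left(-6\right)}{442 + 107} = \frac{\left(-2 - -3\right) \left(-6\right)}{442 + 107} = \frac{\left(-2 + 3\right) \left(-6\right)}{549} = \frac{1 \left(-6\right)}{549} = \frac{1}{549} \left(-6\right) = - \frac{2}{183}$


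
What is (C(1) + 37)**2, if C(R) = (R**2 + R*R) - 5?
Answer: 1156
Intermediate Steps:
C(R) = -5 + 2*R**2 (C(R) = (R**2 + R**2) - 5 = 2*R**2 - 5 = -5 + 2*R**2)
(C(1) + 37)**2 = ((-5 + 2*1**2) + 37)**2 = ((-5 + 2*1) + 37)**2 = ((-5 + 2) + 37)**2 = (-3 + 37)**2 = 34**2 = 1156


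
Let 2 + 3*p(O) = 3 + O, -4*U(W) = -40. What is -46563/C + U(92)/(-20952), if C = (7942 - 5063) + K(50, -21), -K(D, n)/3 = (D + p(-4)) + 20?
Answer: -121951837/6997968 ≈ -17.427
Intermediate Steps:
U(W) = 10 (U(W) = -¼*(-40) = 10)
p(O) = ⅓ + O/3 (p(O) = -⅔ + (3 + O)/3 = -⅔ + (1 + O/3) = ⅓ + O/3)
K(D, n) = -57 - 3*D (K(D, n) = -3*((D + (⅓ + (⅓)*(-4))) + 20) = -3*((D + (⅓ - 4/3)) + 20) = -3*((D - 1) + 20) = -3*((-1 + D) + 20) = -3*(19 + D) = -57 - 3*D)
C = 2672 (C = (7942 - 5063) + (-57 - 3*50) = 2879 + (-57 - 150) = 2879 - 207 = 2672)
-46563/C + U(92)/(-20952) = -46563/2672 + 10/(-20952) = -46563*1/2672 + 10*(-1/20952) = -46563/2672 - 5/10476 = -121951837/6997968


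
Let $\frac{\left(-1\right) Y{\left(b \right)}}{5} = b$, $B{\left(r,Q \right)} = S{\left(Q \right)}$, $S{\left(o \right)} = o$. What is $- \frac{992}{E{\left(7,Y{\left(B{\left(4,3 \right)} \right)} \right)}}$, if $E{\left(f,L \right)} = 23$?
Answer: $- \frac{992}{23} \approx -43.13$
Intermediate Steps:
$B{\left(r,Q \right)} = Q$
$Y{\left(b \right)} = - 5 b$
$- \frac{992}{E{\left(7,Y{\left(B{\left(4,3 \right)} \right)} \right)}} = - \frac{992}{23}$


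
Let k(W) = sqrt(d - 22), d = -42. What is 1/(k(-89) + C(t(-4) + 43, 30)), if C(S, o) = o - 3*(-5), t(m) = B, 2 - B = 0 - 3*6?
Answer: 45/2089 - 8*I/2089 ≈ 0.021541 - 0.0038296*I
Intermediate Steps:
k(W) = 8*I (k(W) = sqrt(-42 - 22) = sqrt(-64) = 8*I)
B = 20 (B = 2 - (0 - 3*6) = 2 - (0 - 18) = 2 - 1*(-18) = 2 + 18 = 20)
t(m) = 20
C(S, o) = 15 + o (C(S, o) = o + 15 = 15 + o)
1/(k(-89) + C(t(-4) + 43, 30)) = 1/(8*I + (15 + 30)) = 1/(8*I + 45) = 1/(45 + 8*I) = (45 - 8*I)/2089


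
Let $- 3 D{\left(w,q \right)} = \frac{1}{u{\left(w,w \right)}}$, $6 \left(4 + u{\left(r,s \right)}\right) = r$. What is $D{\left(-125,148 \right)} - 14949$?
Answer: $- \frac{2227399}{149} \approx -14949.0$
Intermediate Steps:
$u{\left(r,s \right)} = -4 + \frac{r}{6}$
$D{\left(w,q \right)} = - \frac{1}{3 \left(-4 + \frac{w}{6}\right)}$
$D{\left(-125,148 \right)} - 14949 = - \frac{2}{-24 - 125} - 14949 = - \frac{2}{-149} - 14949 = \left(-2\right) \left(- \frac{1}{149}\right) - 14949 = \frac{2}{149} - 14949 = - \frac{2227399}{149}$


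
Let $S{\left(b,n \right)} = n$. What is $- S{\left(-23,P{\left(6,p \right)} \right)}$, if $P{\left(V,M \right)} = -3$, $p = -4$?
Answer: $3$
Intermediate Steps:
$- S{\left(-23,P{\left(6,p \right)} \right)} = \left(-1\right) \left(-3\right) = 3$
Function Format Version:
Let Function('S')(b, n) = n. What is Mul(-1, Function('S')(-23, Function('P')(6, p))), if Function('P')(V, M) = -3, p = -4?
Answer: 3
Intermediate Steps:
Mul(-1, Function('S')(-23, Function('P')(6, p))) = Mul(-1, -3) = 3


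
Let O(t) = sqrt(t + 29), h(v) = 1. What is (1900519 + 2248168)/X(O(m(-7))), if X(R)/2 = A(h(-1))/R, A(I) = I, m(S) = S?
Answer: 4148687*sqrt(22)/2 ≈ 9.7295e+6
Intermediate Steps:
O(t) = sqrt(29 + t)
X(R) = 2/R (X(R) = 2*(1/R) = 2/R)
(1900519 + 2248168)/X(O(m(-7))) = (1900519 + 2248168)/((2/(sqrt(29 - 7)))) = 4148687/((2/(sqrt(22)))) = 4148687/((2*(sqrt(22)/22))) = 4148687/((sqrt(22)/11)) = 4148687*(sqrt(22)/2) = 4148687*sqrt(22)/2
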